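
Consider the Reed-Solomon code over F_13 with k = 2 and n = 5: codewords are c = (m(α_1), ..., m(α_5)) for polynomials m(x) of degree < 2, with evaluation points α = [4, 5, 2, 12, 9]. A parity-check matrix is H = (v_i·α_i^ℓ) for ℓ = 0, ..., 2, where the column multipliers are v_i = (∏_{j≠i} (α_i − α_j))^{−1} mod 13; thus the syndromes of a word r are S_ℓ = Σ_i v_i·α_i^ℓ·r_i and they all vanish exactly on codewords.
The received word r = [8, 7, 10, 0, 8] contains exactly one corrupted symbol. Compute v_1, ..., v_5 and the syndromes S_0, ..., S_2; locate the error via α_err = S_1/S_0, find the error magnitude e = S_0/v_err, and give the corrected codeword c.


S = (2, 5, 6), error at position 5, error magnitude e = 5, c = [8, 7, 10, 0, 3].

Step 1: column multipliers v_i = (∏_{j≠i}(α_i − α_j))^{−1} mod 13.
  i = 1 (α = 4): (4−5)(4−2)(4−12)(4−9) = (−1)·2·(−8)·(−5) = −80 ≡ 11, so v_1 = 11^{−1} = 6 (mod 13).
  i = 2 (α = 5): (5−4)(5−2)(5−12)(5−9) = 1·3·(−7)·(−4) = 84 ≡ 6, so v_2 = 6^{−1} = 11 (mod 13).
  i = 3 (α = 2): (2−4)(2−5)(2−12)(2−9) = (−2)·(−3)·(−10)·(−7) = 420 ≡ 4, so v_3 = 4^{−1} = 10 (mod 13).
  i = 4 (α = 12): (12−4)(12−5)(12−2)(12−9) = 8·7·10·3 = 1680 ≡ 3, so v_4 = 3^{−1} = 9 (mod 13).
  i = 5 (α = 9): (9−4)(9−5)(9−2)(9−12) = 5·4·7·(−3) = −420 ≡ 9, so v_5 = 9^{−1} = 3 (mod 13).
  v = [6, 11, 10, 9, 3].
Step 2: syndromes of r = [8, 7, 10, 0, 8] (all sums mod 13).
  S_0 = Σ v_i r_i = 6·8 + 11·7 + 10·10 + 9·0 + 3·8 = 249 ≡ 2.
  S_1 = Σ v_i α_i r_i = 6·4·8 + 11·5·7 + 10·2·10 + 9·12·0 + 3·9·8 = 993 ≡ 5.
  α_i^2 mod 13 = [3, 12, 4, 1, 3].
  S_2 = Σ v_i α_i^2 r_i = 6·3·8 + 11·12·7 + 10·4·10 + 9·1·0 + 3·3·8 = 1540 ≡ 6.
  S = (2, 5, 6) ≠ 0, so r is not a codeword (an error is present).
Step 3: locate the error. For a single error e at position i, S_ℓ = v_i·e·α_i^ℓ, so α_err = S_1/S_0.
  S_0^{−1} = 2^{−1} = 7 (mod 13), so α_err = 5·7 = 35 ≡ 9 = α_5. Error position i = 5.
  Consistency check: S_2/S_1 = 6·8 = 48 ≡ 9 = α_err ✓ (single-error assumption holds).
Step 4: error magnitude e = S_0/v_5 = S_0·∏_{j≠5}(α_5 − α_j) = 2·9 = 18 ≡ 5 (mod 13).
Step 5: correct position 5: c_5 = r_5 − e = 8 − 5 ≡ 3 (mod 13). Hence c = [8, 7, 10, 0, 3].
  Check: interpolating c through the α_i gives m(x) = 12 + 12·x (degree < 2) with m(α_i) = c_i for every i, so c is indeed a codeword.


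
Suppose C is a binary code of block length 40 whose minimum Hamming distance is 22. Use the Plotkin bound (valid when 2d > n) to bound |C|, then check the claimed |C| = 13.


Plotkin bound M ≤ 10; given |C| = 13 > bound (violated).

Check applicability: 2d = 44, n = 40.
2d − n = 4 > 0, so Plotkin applies.
Compute d/(2d−n) = 22/4 ≈ 5.5000.
⌊d/(2d−n)⌋ = 5.
Plotkin bound: M ≤ 2·5 = 10.
Given |C| = 13, check: VIOLATED.
This |C| is above the Plotkin bound, so no binary code with n = 40, d = 22 and 13 codewords exists.


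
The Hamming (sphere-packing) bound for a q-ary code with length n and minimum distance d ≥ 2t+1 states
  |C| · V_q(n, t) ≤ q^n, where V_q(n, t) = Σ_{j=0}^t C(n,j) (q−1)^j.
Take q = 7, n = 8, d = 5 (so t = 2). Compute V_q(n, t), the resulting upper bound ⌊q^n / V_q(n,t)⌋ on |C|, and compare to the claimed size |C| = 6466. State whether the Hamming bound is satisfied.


V_q(n, t) = 1057, q^n = 5764801, Hamming bound = 5453, |C| = 6466 > bound (violated).

Step 1: Compute V_q(n, t) = Σ_{j=0}^2 C(n, j) (q−1)^j.
  j = 0: C(8,0)·(6)^0 = 1·1 = 1.
  j = 1: C(8,1)·(6)^1 = 8·6 = 48.
  j = 2: C(8,2)·(6)^2 = 28·36 = 1008.
  V_q(n, t) = 1 + 48 + 1008 = 1057.
Step 2: q^n = 7^8 = 5764801.
Step 3: Hamming bound ⌊q^n / V_q(n,t)⌋ = ⌊5764801/1057⌋ = 5453.
Step 4: Compare |C| = 6466 to 5453: violated.
The claimed |C| lies above the Hamming bound, so no 7-ary code of length 8 with d ≥ 5 can have 6466 codewords.


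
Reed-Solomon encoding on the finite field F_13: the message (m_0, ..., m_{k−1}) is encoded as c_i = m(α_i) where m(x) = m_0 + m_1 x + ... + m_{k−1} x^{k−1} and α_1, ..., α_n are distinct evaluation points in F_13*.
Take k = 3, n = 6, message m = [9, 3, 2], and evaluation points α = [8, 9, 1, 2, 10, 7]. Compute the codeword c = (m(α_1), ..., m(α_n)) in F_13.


c = [5, 3, 1, 10, 5, 11]

Message polynomial: m(x) = 9 + 3·x + 2·x^2 (mod 13).
For each evaluation point α_i, compute m(α_i) mod 13:
  α_1 = 8: Horner steps 2 → 6 → 5, so m(8) = 5.
  α_2 = 9: Horner steps 2 → 8 → 3, so m(9) = 3.
  α_3 = 1: Horner steps 2 → 5 → 1, so m(1) = 1.
  α_4 = 2: Horner steps 2 → 7 → 10, so m(2) = 10.
  α_5 = 10: Horner steps 2 → 10 → 5, so m(10) = 5.
  α_6 = 7: Horner steps 2 → 4 → 11, so m(7) = 11.
Codeword c = [5, 3, 1, 10, 5, 11] ∈ F_13^6.


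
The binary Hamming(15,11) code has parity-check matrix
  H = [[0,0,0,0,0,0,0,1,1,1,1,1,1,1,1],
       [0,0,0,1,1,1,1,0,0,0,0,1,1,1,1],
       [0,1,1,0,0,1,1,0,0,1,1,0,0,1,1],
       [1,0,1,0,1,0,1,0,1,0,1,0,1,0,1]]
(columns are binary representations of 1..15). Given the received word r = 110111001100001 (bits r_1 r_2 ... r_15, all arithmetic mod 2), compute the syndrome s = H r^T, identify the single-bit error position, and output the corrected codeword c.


s = (1, 0, 0, 0)^T, error position = 8, corrected codeword c = 110111011100001

Compute s = H r^T mod 2 one row at a time:
  s_1 = 0 + 1 + 1 + 0 + 0 + 0 + 0 + 1 = 3 ≡ 1 (mod 2).
  s_2 = 1 + 1 + 1 + 0 + 0 + 0 + 0 + 1 = 4 ≡ 0 (mod 2).
  s_3 = 1 + 0 + 1 + 0 + 1 + 0 + 0 + 1 = 4 ≡ 0 (mod 2).
  s_4 = 1 + 0 + 1 + 0 + 1 + 0 + 0 + 1 = 4 ≡ 0 (mod 2).
s = (1, 0, 0, 0)^T — this equals column 8 of H (binary 1000), so error is at position 8.
Correct: flip bit 8 of r = 110111001100001 to get c = 110111011100001.


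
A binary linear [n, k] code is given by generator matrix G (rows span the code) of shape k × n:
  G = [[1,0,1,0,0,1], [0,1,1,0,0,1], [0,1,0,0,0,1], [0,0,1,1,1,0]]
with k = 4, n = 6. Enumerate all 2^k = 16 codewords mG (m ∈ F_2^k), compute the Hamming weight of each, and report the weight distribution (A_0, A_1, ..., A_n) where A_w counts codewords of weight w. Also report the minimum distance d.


Weight distribution: A_0 = 1, A_1 = 1, A_2 = 4, A_3 = 4, A_4 = 3, A_5 = 3. Minimum distance d = 1.

Enumerate all 2^4 = 16 messages m ∈ F_2^4.
For each, compute codeword c = mG in F_2^6, then tally its weight.
  m = 0000 → c = 000000, weight = 0.
  m = 1000 → c = 101001, weight = 3.
  m = 0100 → c = 011001, weight = 3.
  m = 1100 → c = 110000, weight = 2.
  m = 0010 → c = 010001, weight = 2.
  m = 1010 → c = 111000, weight = 3.
  m = 0110 → c = 001000, weight = 1.
  m = 1110 → c = 100001, weight = 2.
  m = 0001 → c = 001110, weight = 3.
  m = 1001 → c = 100111, weight = 4.
  m = 0101 → c = 010111, weight = 4.
  m = 1101 → c = 111110, weight = 5.
  m = 0011 → c = 011111, weight = 5.
  m = 1011 → c = 110110, weight = 4.
  m = 0111 → c = 000110, weight = 2.
  m = 1111 → c = 101111, weight = 5.
Tally weights:
  weight 0: 1 codewords.
  weight 1: 1 codewords.
  weight 2: 4 codewords.
  weight 3: 4 codewords.
  weight 4: 3 codewords.
  weight 5: 3 codewords.
Minimum distance d = smallest w > 0 with A_w > 0 = 1.
Sanity: Σ A_w = 16 = 2^4 = 16 ✓.


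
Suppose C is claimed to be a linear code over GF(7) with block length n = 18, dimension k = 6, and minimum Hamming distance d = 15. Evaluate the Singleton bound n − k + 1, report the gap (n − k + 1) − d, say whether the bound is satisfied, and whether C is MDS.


Singleton RHS = n − k + 1 = 13, slack = -2, bound violated (no such code; not MDS).

Singleton bound: d ≤ n − k + 1.
Here n = 18, k = 6, so n − k + 1 = 13.
Given d = 15, check d ≤ 13: NO.
Slack = (n − k + 1) − d = -2.
The slack is negative: d = 15 exceeds n − k + 1 = 13 by 2, so the Singleton bound is violated and no linear [18, 6, 15]_7 code can exist. In particular it is not MDS (MDS requires d = n − k + 1 exactly).
Description: the claimed parameters are [18, 6, 15]_7; such a code would be impossible (violates the Singleton bound).


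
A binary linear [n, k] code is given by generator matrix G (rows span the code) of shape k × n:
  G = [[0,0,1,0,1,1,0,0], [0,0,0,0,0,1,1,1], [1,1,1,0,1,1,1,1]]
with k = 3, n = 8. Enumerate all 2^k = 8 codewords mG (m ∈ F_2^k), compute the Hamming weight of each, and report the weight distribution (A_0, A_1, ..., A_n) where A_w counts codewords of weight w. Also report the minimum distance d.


Weight distribution: A_0 = 1, A_3 = 3, A_4 = 3, A_7 = 1. Minimum distance d = 3.

Enumerate all 2^3 = 8 messages m ∈ F_2^3.
For each, compute codeword c = mG in F_2^8, then tally its weight.
  m = 000 → c = 00000000, weight = 0.
  m = 100 → c = 00101100, weight = 3.
  m = 010 → c = 00000111, weight = 3.
  m = 110 → c = 00101011, weight = 4.
  m = 001 → c = 11101111, weight = 7.
  m = 101 → c = 11000011, weight = 4.
  m = 011 → c = 11101000, weight = 4.
  m = 111 → c = 11000100, weight = 3.
Tally weights:
  weight 0: 1 codewords.
  weight 3: 3 codewords.
  weight 4: 3 codewords.
  weight 7: 1 codewords.
Minimum distance d = smallest w > 0 with A_w > 0 = 3.
Sanity: Σ A_w = 8 = 2^3 = 8 ✓.


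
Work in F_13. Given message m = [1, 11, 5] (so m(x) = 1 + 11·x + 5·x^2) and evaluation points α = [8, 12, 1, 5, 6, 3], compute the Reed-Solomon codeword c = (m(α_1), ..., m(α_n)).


c = [6, 8, 4, 12, 0, 1]

Message polynomial: m(x) = 1 + 11·x + 5·x^2 (mod 13).
For each evaluation point α_i, compute m(α_i) mod 13:
  α_1 = 8: Horner steps 5 → 12 → 6, so m(8) = 6.
  α_2 = 12: Horner steps 5 → 6 → 8, so m(12) = 8.
  α_3 = 1: Horner steps 5 → 3 → 4, so m(1) = 4.
  α_4 = 5: Horner steps 5 → 10 → 12, so m(5) = 12.
  α_5 = 6: Horner steps 5 → 2 → 0, so m(6) = 0.
  α_6 = 3: Horner steps 5 → 0 → 1, so m(3) = 1.
Codeword c = [6, 8, 4, 12, 0, 1] ∈ F_13^6.


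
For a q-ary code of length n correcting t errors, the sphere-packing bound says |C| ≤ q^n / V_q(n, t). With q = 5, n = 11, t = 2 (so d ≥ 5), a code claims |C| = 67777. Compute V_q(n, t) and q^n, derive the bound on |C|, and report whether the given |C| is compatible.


V_q(n, t) = 925, q^n = 48828125, Hamming bound = 52787, |C| = 67777 > bound (violated).

Step 1: Compute V_q(n, t) = Σ_{j=0}^2 C(n, j) (q−1)^j.
  j = 0: C(11,0)·(4)^0 = 1·1 = 1.
  j = 1: C(11,1)·(4)^1 = 11·4 = 44.
  j = 2: C(11,2)·(4)^2 = 55·16 = 880.
  V_q(n, t) = 1 + 44 + 880 = 925.
Step 2: q^n = 5^11 = 48828125.
Step 3: Hamming bound ⌊q^n / V_q(n,t)⌋ = ⌊48828125/925⌋ = 52787.
Step 4: Compare |C| = 67777 to 52787: violated.
The claimed |C| lies above the Hamming bound, so no 5-ary code of length 11 with d ≥ 5 can have 67777 codewords.


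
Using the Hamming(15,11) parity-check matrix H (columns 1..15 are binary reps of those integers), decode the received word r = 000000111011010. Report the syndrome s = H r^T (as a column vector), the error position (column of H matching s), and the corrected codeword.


s = (1, 1, 1, 1)^T, error position = 15, corrected codeword c = 000000111011011

Compute s = H r^T mod 2 one row at a time:
  s_1 = 1 + 1 + 0 + 1 + 1 + 0 + 1 + 0 = 5 ≡ 1 (mod 2).
  s_2 = 0 + 0 + 0 + 1 + 1 + 0 + 1 + 0 = 3 ≡ 1 (mod 2).
  s_3 = 0 + 0 + 0 + 1 + 0 + 1 + 1 + 0 = 3 ≡ 1 (mod 2).
  s_4 = 0 + 0 + 0 + 1 + 1 + 1 + 0 + 0 = 3 ≡ 1 (mod 2).
s = (1, 1, 1, 1)^T — this equals column 15 of H (binary 1111), so error is at position 15.
Correct: flip bit 15 of r = 000000111011010 to get c = 000000111011011.


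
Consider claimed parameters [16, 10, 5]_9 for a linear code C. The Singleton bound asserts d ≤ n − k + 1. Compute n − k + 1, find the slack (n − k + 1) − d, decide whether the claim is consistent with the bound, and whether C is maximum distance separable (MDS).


Singleton RHS = n − k + 1 = 7, slack = 2, bound satisfied, not MDS.

Singleton bound: d ≤ n − k + 1.
Here n = 16, k = 10, so n − k + 1 = 7.
Given d = 5, check d ≤ 7: YES.
Slack = (n − k + 1) − d = 2.
The code is NOT MDS (slack = 2 > 0).
Description: the claimed parameters are [16, 10, 5]_9; such a code would be non-MDS.


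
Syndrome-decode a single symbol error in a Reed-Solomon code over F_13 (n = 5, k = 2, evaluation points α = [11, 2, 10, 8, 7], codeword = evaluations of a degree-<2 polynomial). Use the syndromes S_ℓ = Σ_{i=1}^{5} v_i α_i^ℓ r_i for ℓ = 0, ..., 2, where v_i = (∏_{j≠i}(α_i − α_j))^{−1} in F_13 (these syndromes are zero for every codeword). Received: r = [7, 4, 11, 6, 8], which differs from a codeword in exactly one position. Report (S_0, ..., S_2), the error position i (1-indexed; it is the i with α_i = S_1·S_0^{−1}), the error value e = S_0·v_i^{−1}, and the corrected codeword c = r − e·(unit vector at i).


S = (10, 5, 9), error at position 5, error magnitude e = 11, c = [7, 4, 11, 6, 10].

Step 1: column multipliers v_i = (∏_{j≠i}(α_i − α_j))^{−1} mod 13.
  i = 1 (α = 11): (11−2)(11−10)(11−8)(11−7) = 9·1·3·4 = 108 ≡ 4, so v_1 = 4^{−1} = 10 (mod 13).
  i = 2 (α = 2): (2−11)(2−10)(2−8)(2−7) = (−9)·(−8)·(−6)·(−5) = 2160 ≡ 2, so v_2 = 2^{−1} = 7 (mod 13).
  i = 3 (α = 10): (10−11)(10−2)(10−8)(10−7) = (−1)·8·2·3 = −48 ≡ 4, so v_3 = 4^{−1} = 10 (mod 13).
  i = 4 (α = 8): (8−11)(8−2)(8−10)(8−7) = (−3)·6·(−2)·1 = 36 ≡ 10, so v_4 = 10^{−1} = 4 (mod 13).
  i = 5 (α = 7): (7−11)(7−2)(7−10)(7−8) = (−4)·5·(−3)·(−1) = −60 ≡ 5, so v_5 = 5^{−1} = 8 (mod 13).
  v = [10, 7, 10, 4, 8].
Step 2: syndromes of r = [7, 4, 11, 6, 8] (all sums mod 13).
  S_0 = Σ v_i r_i = 10·7 + 7·4 + 10·11 + 4·6 + 8·8 = 296 ≡ 10.
  S_1 = Σ v_i α_i r_i = 10·11·7 + 7·2·4 + 10·10·11 + 4·8·6 + 8·7·8 = 2566 ≡ 5.
  α_i^2 mod 13 = [4, 4, 9, 12, 10].
  S_2 = Σ v_i α_i^2 r_i = 10·4·7 + 7·4·4 + 10·9·11 + 4·12·6 + 8·10·8 = 2310 ≡ 9.
  S = (10, 5, 9) ≠ 0, so r is not a codeword (an error is present).
Step 3: locate the error. For a single error e at position i, S_ℓ = v_i·e·α_i^ℓ, so α_err = S_1/S_0.
  S_0^{−1} = 10^{−1} = 4 (mod 13), so α_err = 5·4 = 20 ≡ 7 = α_5. Error position i = 5.
  Consistency check: S_2/S_1 = 9·8 = 72 ≡ 7 = α_err ✓ (single-error assumption holds).
Step 4: error magnitude e = S_0/v_5 = S_0·∏_{j≠5}(α_5 − α_j) = 10·5 = 50 ≡ 11 (mod 13).
Step 5: correct position 5: c_5 = r_5 − e = 8 − 11 ≡ 10 (mod 13). Hence c = [7, 4, 11, 6, 10].
  Check: interpolating c through the α_i gives m(x) = 12 + 9·x (degree < 2) with m(α_i) = c_i for every i, so c is indeed a codeword.


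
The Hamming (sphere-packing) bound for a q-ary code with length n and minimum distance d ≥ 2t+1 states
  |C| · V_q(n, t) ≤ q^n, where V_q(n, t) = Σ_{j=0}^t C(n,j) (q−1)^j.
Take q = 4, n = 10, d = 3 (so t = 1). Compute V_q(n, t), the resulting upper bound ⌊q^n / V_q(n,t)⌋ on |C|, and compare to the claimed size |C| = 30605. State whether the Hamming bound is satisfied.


V_q(n, t) = 31, q^n = 1048576, Hamming bound = 33825, |C| = 30605 ≤ bound (satisfied).

Step 1: Compute V_q(n, t) = Σ_{j=0}^1 C(n, j) (q−1)^j.
  j = 0: C(10,0)·(3)^0 = 1·1 = 1.
  j = 1: C(10,1)·(3)^1 = 10·3 = 30.
  V_q(n, t) = 1 + 30 = 31.
Step 2: q^n = 4^10 = 1048576.
Step 3: Hamming bound ⌊q^n / V_q(n,t)⌋ = ⌊1048576/31⌋ = 33825.
Step 4: Compare |C| = 30605 to 33825: satisfied.
The claimed |C| lies below the Hamming bound.


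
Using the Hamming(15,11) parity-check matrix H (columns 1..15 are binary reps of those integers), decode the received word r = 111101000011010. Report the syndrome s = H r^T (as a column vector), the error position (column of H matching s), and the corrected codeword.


s = (1, 0, 1, 1)^T, error position = 11, corrected codeword c = 111101000001010

Compute s = H r^T mod 2 one row at a time:
  s_1 = 0 + 0 + 0 + 1 + 1 + 0 + 1 + 0 = 3 ≡ 1 (mod 2).
  s_2 = 1 + 0 + 1 + 0 + 1 + 0 + 1 + 0 = 4 ≡ 0 (mod 2).
  s_3 = 1 + 1 + 1 + 0 + 0 + 1 + 1 + 0 = 5 ≡ 1 (mod 2).
  s_4 = 1 + 1 + 0 + 0 + 0 + 1 + 0 + 0 = 3 ≡ 1 (mod 2).
s = (1, 0, 1, 1)^T — this equals column 11 of H (binary 1011), so error is at position 11.
Correct: flip bit 11 of r = 111101000011010 to get c = 111101000001010.


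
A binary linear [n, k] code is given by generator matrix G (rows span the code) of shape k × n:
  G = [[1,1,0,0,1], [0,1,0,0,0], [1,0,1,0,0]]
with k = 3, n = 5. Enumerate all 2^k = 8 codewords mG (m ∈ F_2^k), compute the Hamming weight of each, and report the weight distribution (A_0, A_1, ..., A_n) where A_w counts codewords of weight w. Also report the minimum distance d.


Weight distribution: A_0 = 1, A_1 = 1, A_2 = 3, A_3 = 3. Minimum distance d = 1.

Enumerate all 2^3 = 8 messages m ∈ F_2^3.
For each, compute codeword c = mG in F_2^5, then tally its weight.
  m = 000 → c = 00000, weight = 0.
  m = 100 → c = 11001, weight = 3.
  m = 010 → c = 01000, weight = 1.
  m = 110 → c = 10001, weight = 2.
  m = 001 → c = 10100, weight = 2.
  m = 101 → c = 01101, weight = 3.
  m = 011 → c = 11100, weight = 3.
  m = 111 → c = 00101, weight = 2.
Tally weights:
  weight 0: 1 codewords.
  weight 1: 1 codewords.
  weight 2: 3 codewords.
  weight 3: 3 codewords.
Minimum distance d = smallest w > 0 with A_w > 0 = 1.
Sanity: Σ A_w = 8 = 2^3 = 8 ✓.


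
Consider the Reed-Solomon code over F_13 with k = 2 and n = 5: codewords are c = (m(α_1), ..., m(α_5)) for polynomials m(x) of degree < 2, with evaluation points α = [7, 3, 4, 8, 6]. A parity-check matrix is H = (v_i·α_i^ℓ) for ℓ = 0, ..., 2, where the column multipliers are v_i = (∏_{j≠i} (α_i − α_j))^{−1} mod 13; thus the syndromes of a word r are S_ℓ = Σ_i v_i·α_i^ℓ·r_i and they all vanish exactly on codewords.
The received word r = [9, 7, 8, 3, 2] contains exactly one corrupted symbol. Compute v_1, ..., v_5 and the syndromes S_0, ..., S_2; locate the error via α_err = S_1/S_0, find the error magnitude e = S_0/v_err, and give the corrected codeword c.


S = (10, 1, 4), error at position 3, error magnitude e = 7, c = [9, 7, 1, 3, 2].

Step 1: column multipliers v_i = (∏_{j≠i}(α_i − α_j))^{−1} mod 13.
  i = 1 (α = 7): (7−3)(7−4)(7−8)(7−6) = 4·3·(−1)·1 = −12 ≡ 1, so v_1 = 1^{−1} = 1 (mod 13).
  i = 2 (α = 3): (3−7)(3−4)(3−8)(3−6) = (−4)·(−1)·(−5)·(−3) = 60 ≡ 8, so v_2 = 8^{−1} = 5 (mod 13).
  i = 3 (α = 4): (4−7)(4−3)(4−8)(4−6) = (−3)·1·(−4)·(−2) = −24 ≡ 2, so v_3 = 2^{−1} = 7 (mod 13).
  i = 4 (α = 8): (8−7)(8−3)(8−4)(8−6) = 1·5·4·2 = 40 ≡ 1, so v_4 = 1^{−1} = 1 (mod 13).
  i = 5 (α = 6): (6−7)(6−3)(6−4)(6−8) = (−1)·3·2·(−2) = 12 ≡ 12, so v_5 = 12^{−1} = 12 (mod 13).
  v = [1, 5, 7, 1, 12].
Step 2: syndromes of r = [9, 7, 8, 3, 2] (all sums mod 13).
  S_0 = Σ v_i r_i = 1·9 + 5·7 + 7·8 + 1·3 + 12·2 = 127 ≡ 10.
  S_1 = Σ v_i α_i r_i = 1·7·9 + 5·3·7 + 7·4·8 + 1·8·3 + 12·6·2 = 560 ≡ 1.
  α_i^2 mod 13 = [10, 9, 3, 12, 10].
  S_2 = Σ v_i α_i^2 r_i = 1·10·9 + 5·9·7 + 7·3·8 + 1·12·3 + 12·10·2 = 849 ≡ 4.
  S = (10, 1, 4) ≠ 0, so r is not a codeword (an error is present).
Step 3: locate the error. For a single error e at position i, S_ℓ = v_i·e·α_i^ℓ, so α_err = S_1/S_0.
  S_0^{−1} = 10^{−1} = 4 (mod 13), so α_err = 1·4 = 4 ≡ 4 = α_3. Error position i = 3.
  Consistency check: S_2/S_1 = 4·1 = 4 ≡ 4 = α_err ✓ (single-error assumption holds).
Step 4: error magnitude e = S_0/v_3 = S_0·∏_{j≠3}(α_3 − α_j) = 10·2 = 20 ≡ 7 (mod 13).
Step 5: correct position 3: c_3 = r_3 − e = 8 − 7 ≡ 1 (mod 13). Hence c = [9, 7, 1, 3, 2].
  Check: interpolating c through the α_i gives m(x) = 12 + 7·x (degree < 2) with m(α_i) = c_i for every i, so c is indeed a codeword.


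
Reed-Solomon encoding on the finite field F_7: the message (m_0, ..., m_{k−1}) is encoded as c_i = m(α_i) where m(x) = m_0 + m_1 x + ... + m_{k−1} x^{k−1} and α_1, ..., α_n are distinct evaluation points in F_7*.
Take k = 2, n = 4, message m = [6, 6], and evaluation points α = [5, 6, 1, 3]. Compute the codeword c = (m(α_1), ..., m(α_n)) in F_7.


c = [1, 0, 5, 3]

Message polynomial: m(x) = 6 + 6·x (mod 7).
For each evaluation point α_i, compute m(α_i) mod 7:
  α_1 = 5: Horner steps 6 → 1, so m(5) = 1.
  α_2 = 6: Horner steps 6 → 0, so m(6) = 0.
  α_3 = 1: Horner steps 6 → 5, so m(1) = 5.
  α_4 = 3: Horner steps 6 → 3, so m(3) = 3.
Codeword c = [1, 0, 5, 3] ∈ F_7^4.


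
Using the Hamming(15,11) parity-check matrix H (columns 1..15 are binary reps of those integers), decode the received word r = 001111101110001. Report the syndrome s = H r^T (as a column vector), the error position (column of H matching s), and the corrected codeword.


s = (0, 1, 0, 0)^T, error position = 4, corrected codeword c = 001011101110001

Compute s = H r^T mod 2 one row at a time:
  s_1 = 0 + 1 + 1 + 1 + 0 + 0 + 0 + 1 = 4 ≡ 0 (mod 2).
  s_2 = 1 + 1 + 1 + 1 + 0 + 0 + 0 + 1 = 5 ≡ 1 (mod 2).
  s_3 = 0 + 1 + 1 + 1 + 1 + 1 + 0 + 1 = 6 ≡ 0 (mod 2).
  s_4 = 0 + 1 + 1 + 1 + 1 + 1 + 0 + 1 = 6 ≡ 0 (mod 2).
s = (0, 1, 0, 0)^T — this equals column 4 of H (binary 0100), so error is at position 4.
Correct: flip bit 4 of r = 001111101110001 to get c = 001011101110001.


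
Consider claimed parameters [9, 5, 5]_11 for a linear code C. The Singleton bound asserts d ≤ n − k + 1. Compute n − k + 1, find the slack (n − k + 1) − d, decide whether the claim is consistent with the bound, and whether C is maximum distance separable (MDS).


Singleton RHS = n − k + 1 = 5, slack = 0, bound satisfied, MDS.

Singleton bound: d ≤ n − k + 1.
Here n = 9, k = 5, so n − k + 1 = 5.
Given d = 5, check d ≤ 5: YES.
Slack = (n − k + 1) − d = 0.
The code is MDS (slack = 0).
Description: the claimed parameters are [9, 5, 5]_11; such a code would be MDS (meets Singleton bound).


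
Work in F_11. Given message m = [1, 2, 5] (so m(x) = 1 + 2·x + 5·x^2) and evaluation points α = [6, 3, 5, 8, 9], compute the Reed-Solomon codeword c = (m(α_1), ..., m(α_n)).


c = [6, 8, 4, 7, 6]

Message polynomial: m(x) = 1 + 2·x + 5·x^2 (mod 11).
For each evaluation point α_i, compute m(α_i) mod 11:
  α_1 = 6: Horner steps 5 → 10 → 6, so m(6) = 6.
  α_2 = 3: Horner steps 5 → 6 → 8, so m(3) = 8.
  α_3 = 5: Horner steps 5 → 5 → 4, so m(5) = 4.
  α_4 = 8: Horner steps 5 → 9 → 7, so m(8) = 7.
  α_5 = 9: Horner steps 5 → 3 → 6, so m(9) = 6.
Codeword c = [6, 8, 4, 7, 6] ∈ F_11^5.


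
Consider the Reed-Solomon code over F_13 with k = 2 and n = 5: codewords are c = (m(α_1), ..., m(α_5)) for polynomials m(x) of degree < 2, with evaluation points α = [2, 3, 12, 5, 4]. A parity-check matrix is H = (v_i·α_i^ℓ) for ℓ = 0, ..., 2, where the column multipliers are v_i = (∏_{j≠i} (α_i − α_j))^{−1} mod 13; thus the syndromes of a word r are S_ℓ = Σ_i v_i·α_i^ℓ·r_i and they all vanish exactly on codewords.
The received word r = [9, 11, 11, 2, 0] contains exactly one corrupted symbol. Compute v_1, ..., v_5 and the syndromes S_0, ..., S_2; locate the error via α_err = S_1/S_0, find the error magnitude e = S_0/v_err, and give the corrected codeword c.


S = (11, 2, 11), error at position 3, error magnitude e = 8, c = [9, 11, 3, 2, 0].

Step 1: column multipliers v_i = (∏_{j≠i}(α_i − α_j))^{−1} mod 13.
  i = 1 (α = 2): (2−3)(2−12)(2−5)(2−4) = (−1)·(−10)·(−3)·(−2) = 60 ≡ 8, so v_1 = 8^{−1} = 5 (mod 13).
  i = 2 (α = 3): (3−2)(3−12)(3−5)(3−4) = 1·(−9)·(−2)·(−1) = −18 ≡ 8, so v_2 = 8^{−1} = 5 (mod 13).
  i = 3 (α = 12): (12−2)(12−3)(12−5)(12−4) = 10·9·7·8 = 5040 ≡ 9, so v_3 = 9^{−1} = 3 (mod 13).
  i = 4 (α = 5): (5−2)(5−3)(5−12)(5−4) = 3·2·(−7)·1 = −42 ≡ 10, so v_4 = 10^{−1} = 4 (mod 13).
  i = 5 (α = 4): (4−2)(4−3)(4−12)(4−5) = 2·1·(−8)·(−1) = 16 ≡ 3, so v_5 = 3^{−1} = 9 (mod 13).
  v = [5, 5, 3, 4, 9].
Step 2: syndromes of r = [9, 11, 11, 2, 0] (all sums mod 13).
  S_0 = Σ v_i r_i = 5·9 + 5·11 + 3·11 + 4·2 + 9·0 = 141 ≡ 11.
  S_1 = Σ v_i α_i r_i = 5·2·9 + 5·3·11 + 3·12·11 + 4·5·2 + 9·4·0 = 691 ≡ 2.
  α_i^2 mod 13 = [4, 9, 1, 12, 3].
  S_2 = Σ v_i α_i^2 r_i = 5·4·9 + 5·9·11 + 3·1·11 + 4·12·2 + 9·3·0 = 804 ≡ 11.
  S = (11, 2, 11) ≠ 0, so r is not a codeword (an error is present).
Step 3: locate the error. For a single error e at position i, S_ℓ = v_i·e·α_i^ℓ, so α_err = S_1/S_0.
  S_0^{−1} = 11^{−1} = 6 (mod 13), so α_err = 2·6 = 12 ≡ 12 = α_3. Error position i = 3.
  Consistency check: S_2/S_1 = 11·7 = 77 ≡ 12 = α_err ✓ (single-error assumption holds).
Step 4: error magnitude e = S_0/v_3 = S_0·∏_{j≠3}(α_3 − α_j) = 11·9 = 99 ≡ 8 (mod 13).
Step 5: correct position 3: c_3 = r_3 − e = 11 − 8 ≡ 3 (mod 13). Hence c = [9, 11, 3, 2, 0].
  Check: interpolating c through the α_i gives m(x) = 5 + 2·x (degree < 2) with m(α_i) = c_i for every i, so c is indeed a codeword.


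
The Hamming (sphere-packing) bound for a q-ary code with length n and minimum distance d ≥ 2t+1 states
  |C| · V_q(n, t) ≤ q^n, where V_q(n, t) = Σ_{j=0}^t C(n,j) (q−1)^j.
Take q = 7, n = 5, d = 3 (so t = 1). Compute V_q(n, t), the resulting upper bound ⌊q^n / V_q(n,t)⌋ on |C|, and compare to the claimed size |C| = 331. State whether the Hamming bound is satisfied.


V_q(n, t) = 31, q^n = 16807, Hamming bound = 542, |C| = 331 ≤ bound (satisfied).

Step 1: Compute V_q(n, t) = Σ_{j=0}^1 C(n, j) (q−1)^j.
  j = 0: C(5,0)·(6)^0 = 1·1 = 1.
  j = 1: C(5,1)·(6)^1 = 5·6 = 30.
  V_q(n, t) = 1 + 30 = 31.
Step 2: q^n = 7^5 = 16807.
Step 3: Hamming bound ⌊q^n / V_q(n,t)⌋ = ⌊16807/31⌋ = 542.
Step 4: Compare |C| = 331 to 542: satisfied.
The claimed |C| lies below the Hamming bound.


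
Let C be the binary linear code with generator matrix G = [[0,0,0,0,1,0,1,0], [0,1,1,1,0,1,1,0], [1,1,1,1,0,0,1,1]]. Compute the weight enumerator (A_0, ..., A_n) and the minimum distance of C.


Weight distribution: A_0 = 1, A_2 = 1, A_3 = 1, A_5 = 3, A_6 = 2. Minimum distance d = 2.

Enumerate all 2^3 = 8 messages m ∈ F_2^3.
For each, compute codeword c = mG in F_2^8, then tally its weight.
  m = 000 → c = 00000000, weight = 0.
  m = 100 → c = 00001010, weight = 2.
  m = 010 → c = 01110110, weight = 5.
  m = 110 → c = 01111100, weight = 5.
  m = 001 → c = 11110011, weight = 6.
  m = 101 → c = 11111001, weight = 6.
  m = 011 → c = 10000101, weight = 3.
  m = 111 → c = 10001111, weight = 5.
Tally weights:
  weight 0: 1 codewords.
  weight 2: 1 codewords.
  weight 3: 1 codewords.
  weight 5: 3 codewords.
  weight 6: 2 codewords.
Minimum distance d = smallest w > 0 with A_w > 0 = 2.
Sanity: Σ A_w = 8 = 2^3 = 8 ✓.


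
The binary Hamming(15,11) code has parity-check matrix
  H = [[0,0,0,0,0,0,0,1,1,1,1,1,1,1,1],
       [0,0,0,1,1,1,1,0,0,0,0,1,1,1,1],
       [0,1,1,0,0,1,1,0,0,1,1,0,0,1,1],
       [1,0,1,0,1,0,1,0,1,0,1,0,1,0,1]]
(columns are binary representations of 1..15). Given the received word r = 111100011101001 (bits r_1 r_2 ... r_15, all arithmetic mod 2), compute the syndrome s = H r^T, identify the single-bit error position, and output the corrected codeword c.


s = (1, 1, 0, 0)^T, error position = 12, corrected codeword c = 111100011100001

Compute s = H r^T mod 2 one row at a time:
  s_1 = 1 + 1 + 1 + 0 + 1 + 0 + 0 + 1 = 5 ≡ 1 (mod 2).
  s_2 = 1 + 0 + 0 + 0 + 1 + 0 + 0 + 1 = 3 ≡ 1 (mod 2).
  s_3 = 1 + 1 + 0 + 0 + 1 + 0 + 0 + 1 = 4 ≡ 0 (mod 2).
  s_4 = 1 + 1 + 0 + 0 + 1 + 0 + 0 + 1 = 4 ≡ 0 (mod 2).
s = (1, 1, 0, 0)^T — this equals column 12 of H (binary 1100), so error is at position 12.
Correct: flip bit 12 of r = 111100011101001 to get c = 111100011100001.


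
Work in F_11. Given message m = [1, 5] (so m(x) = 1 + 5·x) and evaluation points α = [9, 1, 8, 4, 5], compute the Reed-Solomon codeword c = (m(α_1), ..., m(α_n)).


c = [2, 6, 8, 10, 4]

Message polynomial: m(x) = 1 + 5·x (mod 11).
For each evaluation point α_i, compute m(α_i) mod 11:
  α_1 = 9: Horner steps 5 → 2, so m(9) = 2.
  α_2 = 1: Horner steps 5 → 6, so m(1) = 6.
  α_3 = 8: Horner steps 5 → 8, so m(8) = 8.
  α_4 = 4: Horner steps 5 → 10, so m(4) = 10.
  α_5 = 5: Horner steps 5 → 4, so m(5) = 4.
Codeword c = [2, 6, 8, 10, 4] ∈ F_11^5.


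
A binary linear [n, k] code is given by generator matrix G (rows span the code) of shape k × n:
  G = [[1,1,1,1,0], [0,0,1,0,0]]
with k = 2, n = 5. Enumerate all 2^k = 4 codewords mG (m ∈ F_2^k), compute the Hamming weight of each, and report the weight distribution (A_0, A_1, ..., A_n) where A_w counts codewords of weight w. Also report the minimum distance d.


Weight distribution: A_0 = 1, A_1 = 1, A_3 = 1, A_4 = 1. Minimum distance d = 1.

Enumerate all 2^2 = 4 messages m ∈ F_2^2.
For each, compute codeword c = mG in F_2^5, then tally its weight.
  m = 00 → c = 00000, weight = 0.
  m = 10 → c = 11110, weight = 4.
  m = 01 → c = 00100, weight = 1.
  m = 11 → c = 11010, weight = 3.
Tally weights:
  weight 0: 1 codewords.
  weight 1: 1 codewords.
  weight 3: 1 codewords.
  weight 4: 1 codewords.
Minimum distance d = smallest w > 0 with A_w > 0 = 1.
Sanity: Σ A_w = 4 = 2^2 = 4 ✓.


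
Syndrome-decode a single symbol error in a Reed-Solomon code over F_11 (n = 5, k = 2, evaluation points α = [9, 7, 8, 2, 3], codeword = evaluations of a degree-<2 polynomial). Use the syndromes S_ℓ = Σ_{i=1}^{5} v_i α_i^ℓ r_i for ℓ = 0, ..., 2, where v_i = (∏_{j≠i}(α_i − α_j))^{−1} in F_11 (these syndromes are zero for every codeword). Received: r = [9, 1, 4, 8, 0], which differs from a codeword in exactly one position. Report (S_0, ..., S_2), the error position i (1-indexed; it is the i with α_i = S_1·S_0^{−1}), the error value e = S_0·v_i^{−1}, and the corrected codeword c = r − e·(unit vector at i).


S = (5, 1, 9), error at position 1, error magnitude e = 2, c = [7, 1, 4, 8, 0].

Step 1: column multipliers v_i = (∏_{j≠i}(α_i − α_j))^{−1} mod 11.
  i = 1 (α = 9): (9−7)(9−8)(9−2)(9−3) = 2·1·7·6 = 84 ≡ 7, so v_1 = 7^{−1} = 8 (mod 11).
  i = 2 (α = 7): (7−9)(7−8)(7−2)(7−3) = (−2)·(−1)·5·4 = 40 ≡ 7, so v_2 = 7^{−1} = 8 (mod 11).
  i = 3 (α = 8): (8−9)(8−7)(8−2)(8−3) = (−1)·1·6·5 = −30 ≡ 3, so v_3 = 3^{−1} = 4 (mod 11).
  i = 4 (α = 2): (2−9)(2−7)(2−8)(2−3) = (−7)·(−5)·(−6)·(−1) = 210 ≡ 1, so v_4 = 1^{−1} = 1 (mod 11).
  i = 5 (α = 3): (3−9)(3−7)(3−8)(3−2) = (−6)·(−4)·(−5)·1 = −120 ≡ 1, so v_5 = 1^{−1} = 1 (mod 11).
  v = [8, 8, 4, 1, 1].
Step 2: syndromes of r = [9, 1, 4, 8, 0] (all sums mod 11).
  S_0 = Σ v_i r_i = 8·9 + 8·1 + 4·4 + 1·8 + 1·0 = 104 ≡ 5.
  S_1 = Σ v_i α_i r_i = 8·9·9 + 8·7·1 + 4·8·4 + 1·2·8 + 1·3·0 = 848 ≡ 1.
  α_i^2 mod 11 = [4, 5, 9, 4, 9].
  S_2 = Σ v_i α_i^2 r_i = 8·4·9 + 8·5·1 + 4·9·4 + 1·4·8 + 1·9·0 = 504 ≡ 9.
  S = (5, 1, 9) ≠ 0, so r is not a codeword (an error is present).
Step 3: locate the error. For a single error e at position i, S_ℓ = v_i·e·α_i^ℓ, so α_err = S_1/S_0.
  S_0^{−1} = 5^{−1} = 9 (mod 11), so α_err = 1·9 = 9 ≡ 9 = α_1. Error position i = 1.
  Consistency check: S_2/S_1 = 9·1 = 9 ≡ 9 = α_err ✓ (single-error assumption holds).
Step 4: error magnitude e = S_0/v_1 = S_0·∏_{j≠1}(α_1 − α_j) = 5·7 = 35 ≡ 2 (mod 11).
Step 5: correct position 1: c_1 = r_1 − e = 9 − 2 ≡ 7 (mod 11). Hence c = [7, 1, 4, 8, 0].
  Check: interpolating c through the α_i gives m(x) = 2 + 3·x (degree < 2) with m(α_i) = c_i for every i, so c is indeed a codeword.


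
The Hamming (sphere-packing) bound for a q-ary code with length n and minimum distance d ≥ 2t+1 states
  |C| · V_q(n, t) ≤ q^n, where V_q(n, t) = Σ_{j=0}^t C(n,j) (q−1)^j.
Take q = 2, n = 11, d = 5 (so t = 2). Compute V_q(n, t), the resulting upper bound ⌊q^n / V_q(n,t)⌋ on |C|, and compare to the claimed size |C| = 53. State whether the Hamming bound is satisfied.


V_q(n, t) = 67, q^n = 2048, Hamming bound = 30, |C| = 53 > bound (violated).

Step 1: Compute V_q(n, t) = Σ_{j=0}^2 C(n, j) (q−1)^j.
  j = 0: C(11,0)·(1)^0 = 1·1 = 1.
  j = 1: C(11,1)·(1)^1 = 11·1 = 11.
  j = 2: C(11,2)·(1)^2 = 55·1 = 55.
  V_q(n, t) = 1 + 11 + 55 = 67.
Step 2: q^n = 2^11 = 2048.
Step 3: Hamming bound ⌊q^n / V_q(n,t)⌋ = ⌊2048/67⌋ = 30.
Step 4: Compare |C| = 53 to 30: violated.
The claimed |C| lies above the Hamming bound, so no 2-ary code of length 11 with d ≥ 5 can have 53 codewords.


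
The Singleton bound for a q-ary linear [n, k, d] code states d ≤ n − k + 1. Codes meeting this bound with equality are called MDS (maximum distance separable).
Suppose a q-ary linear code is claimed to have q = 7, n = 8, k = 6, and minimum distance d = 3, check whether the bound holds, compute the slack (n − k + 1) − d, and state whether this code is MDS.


Singleton RHS = n − k + 1 = 3, slack = 0, bound satisfied, MDS.

Singleton bound: d ≤ n − k + 1.
Here n = 8, k = 6, so n − k + 1 = 3.
Given d = 3, check d ≤ 3: YES.
Slack = (n − k + 1) − d = 0.
The code is MDS (slack = 0).
Description: the claimed parameters are [8, 6, 3]_7; such a code would be MDS (meets Singleton bound).


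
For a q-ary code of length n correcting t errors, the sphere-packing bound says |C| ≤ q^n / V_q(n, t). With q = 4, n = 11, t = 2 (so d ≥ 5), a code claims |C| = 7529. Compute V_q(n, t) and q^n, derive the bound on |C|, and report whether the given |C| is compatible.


V_q(n, t) = 529, q^n = 4194304, Hamming bound = 7928, |C| = 7529 ≤ bound (satisfied).

Step 1: Compute V_q(n, t) = Σ_{j=0}^2 C(n, j) (q−1)^j.
  j = 0: C(11,0)·(3)^0 = 1·1 = 1.
  j = 1: C(11,1)·(3)^1 = 11·3 = 33.
  j = 2: C(11,2)·(3)^2 = 55·9 = 495.
  V_q(n, t) = 1 + 33 + 495 = 529.
Step 2: q^n = 4^11 = 4194304.
Step 3: Hamming bound ⌊q^n / V_q(n,t)⌋ = ⌊4194304/529⌋ = 7928.
Step 4: Compare |C| = 7529 to 7928: satisfied.
The claimed |C| lies below the Hamming bound.


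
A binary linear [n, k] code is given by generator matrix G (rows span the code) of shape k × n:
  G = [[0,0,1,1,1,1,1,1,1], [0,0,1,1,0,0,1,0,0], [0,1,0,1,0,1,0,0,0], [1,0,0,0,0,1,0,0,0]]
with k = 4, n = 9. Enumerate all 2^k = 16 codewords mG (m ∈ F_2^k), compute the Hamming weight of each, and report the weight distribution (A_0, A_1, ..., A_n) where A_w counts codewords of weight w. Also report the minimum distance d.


Weight distribution: A_0 = 1, A_2 = 1, A_3 = 3, A_4 = 4, A_5 = 2, A_6 = 1, A_7 = 3, A_8 = 1. Minimum distance d = 2.

Enumerate all 2^4 = 16 messages m ∈ F_2^4.
For each, compute codeword c = mG in F_2^9, then tally its weight.
  m = 0000 → c = 000000000, weight = 0.
  m = 1000 → c = 001111111, weight = 7.
  m = 0100 → c = 001100100, weight = 3.
  m = 1100 → c = 000011011, weight = 4.
  m = 0010 → c = 010101000, weight = 3.
  m = 1010 → c = 011010111, weight = 6.
  m = 0110 → c = 011001100, weight = 4.
  m = 1110 → c = 010110011, weight = 5.
  m = 0001 → c = 100001000, weight = 2.
  m = 1001 → c = 101110111, weight = 7.
  m = 0101 → c = 101101100, weight = 5.
  m = 1101 → c = 100010011, weight = 4.
  m = 0011 → c = 110100000, weight = 3.
  m = 1011 → c = 111011111, weight = 8.
  m = 0111 → c = 111000100, weight = 4.
  m = 1111 → c = 110111011, weight = 7.
Tally weights:
  weight 0: 1 codewords.
  weight 2: 1 codewords.
  weight 3: 3 codewords.
  weight 4: 4 codewords.
  weight 5: 2 codewords.
  weight 6: 1 codewords.
  weight 7: 3 codewords.
  weight 8: 1 codewords.
Minimum distance d = smallest w > 0 with A_w > 0 = 2.
Sanity: Σ A_w = 16 = 2^4 = 16 ✓.


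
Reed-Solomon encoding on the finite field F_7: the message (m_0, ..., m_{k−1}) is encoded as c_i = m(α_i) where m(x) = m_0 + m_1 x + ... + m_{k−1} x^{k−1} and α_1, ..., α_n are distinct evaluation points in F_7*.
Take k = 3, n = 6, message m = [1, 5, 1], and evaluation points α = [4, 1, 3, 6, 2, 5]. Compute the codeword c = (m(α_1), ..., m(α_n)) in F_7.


c = [2, 0, 4, 4, 1, 2]

Message polynomial: m(x) = 1 + 5·x + 1·x^2 (mod 7).
For each evaluation point α_i, compute m(α_i) mod 7:
  α_1 = 4: Horner steps 1 → 2 → 2, so m(4) = 2.
  α_2 = 1: Horner steps 1 → 6 → 0, so m(1) = 0.
  α_3 = 3: Horner steps 1 → 1 → 4, so m(3) = 4.
  α_4 = 6: Horner steps 1 → 4 → 4, so m(6) = 4.
  α_5 = 2: Horner steps 1 → 0 → 1, so m(2) = 1.
  α_6 = 5: Horner steps 1 → 3 → 2, so m(5) = 2.
Codeword c = [2, 0, 4, 4, 1, 2] ∈ F_7^6.


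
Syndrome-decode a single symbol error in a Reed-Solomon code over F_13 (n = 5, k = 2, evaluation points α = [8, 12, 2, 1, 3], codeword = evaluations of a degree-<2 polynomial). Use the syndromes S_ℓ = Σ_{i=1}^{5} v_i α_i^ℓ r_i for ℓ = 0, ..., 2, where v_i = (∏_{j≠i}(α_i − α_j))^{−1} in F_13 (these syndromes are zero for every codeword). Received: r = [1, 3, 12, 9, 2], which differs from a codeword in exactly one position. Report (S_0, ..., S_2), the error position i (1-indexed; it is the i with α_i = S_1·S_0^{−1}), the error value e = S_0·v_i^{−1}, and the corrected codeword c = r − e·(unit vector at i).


S = (2, 3, 11), error at position 1, error magnitude e = 10, c = [4, 3, 12, 9, 2].

Step 1: column multipliers v_i = (∏_{j≠i}(α_i − α_j))^{−1} mod 13.
  i = 1 (α = 8): (8−12)(8−2)(8−1)(8−3) = (−4)·6·7·5 = −840 ≡ 5, so v_1 = 5^{−1} = 8 (mod 13).
  i = 2 (α = 12): (12−8)(12−2)(12−1)(12−3) = 4·10·11·9 = 3960 ≡ 8, so v_2 = 8^{−1} = 5 (mod 13).
  i = 3 (α = 2): (2−8)(2−12)(2−1)(2−3) = (−6)·(−10)·1·(−1) = −60 ≡ 5, so v_3 = 5^{−1} = 8 (mod 13).
  i = 4 (α = 1): (1−8)(1−12)(1−2)(1−3) = (−7)·(−11)·(−1)·(−2) = 154 ≡ 11, so v_4 = 11^{−1} = 6 (mod 13).
  i = 5 (α = 3): (3−8)(3−12)(3−2)(3−1) = (−5)·(−9)·1·2 = 90 ≡ 12, so v_5 = 12^{−1} = 12 (mod 13).
  v = [8, 5, 8, 6, 12].
Step 2: syndromes of r = [1, 3, 12, 9, 2] (all sums mod 13).
  S_0 = Σ v_i r_i = 8·1 + 5·3 + 8·12 + 6·9 + 12·2 = 197 ≡ 2.
  S_1 = Σ v_i α_i r_i = 8·8·1 + 5·12·3 + 8·2·12 + 6·1·9 + 12·3·2 = 562 ≡ 3.
  α_i^2 mod 13 = [12, 1, 4, 1, 9].
  S_2 = Σ v_i α_i^2 r_i = 8·12·1 + 5·1·3 + 8·4·12 + 6·1·9 + 12·9·2 = 765 ≡ 11.
  S = (2, 3, 11) ≠ 0, so r is not a codeword (an error is present).
Step 3: locate the error. For a single error e at position i, S_ℓ = v_i·e·α_i^ℓ, so α_err = S_1/S_0.
  S_0^{−1} = 2^{−1} = 7 (mod 13), so α_err = 3·7 = 21 ≡ 8 = α_1. Error position i = 1.
  Consistency check: S_2/S_1 = 11·9 = 99 ≡ 8 = α_err ✓ (single-error assumption holds).
Step 4: error magnitude e = S_0/v_1 = S_0·∏_{j≠1}(α_1 − α_j) = 2·5 = 10 ≡ 10 (mod 13).
Step 5: correct position 1: c_1 = r_1 − e = 1 − 10 ≡ 4 (mod 13). Hence c = [4, 3, 12, 9, 2].
  Check: interpolating c through the α_i gives m(x) = 6 + 3·x (degree < 2) with m(α_i) = c_i for every i, so c is indeed a codeword.


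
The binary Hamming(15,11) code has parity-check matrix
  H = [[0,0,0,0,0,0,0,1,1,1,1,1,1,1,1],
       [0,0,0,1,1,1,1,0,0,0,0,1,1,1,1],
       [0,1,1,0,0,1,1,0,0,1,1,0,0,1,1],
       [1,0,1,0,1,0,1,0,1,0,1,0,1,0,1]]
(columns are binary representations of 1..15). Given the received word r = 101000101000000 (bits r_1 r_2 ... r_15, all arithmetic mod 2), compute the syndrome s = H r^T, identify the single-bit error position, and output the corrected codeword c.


s = (1, 1, 0, 0)^T, error position = 12, corrected codeword c = 101000101001000

Compute s = H r^T mod 2 one row at a time:
  s_1 = 0 + 1 + 0 + 0 + 0 + 0 + 0 + 0 = 1 ≡ 1 (mod 2).
  s_2 = 0 + 0 + 0 + 1 + 0 + 0 + 0 + 0 = 1 ≡ 1 (mod 2).
  s_3 = 0 + 1 + 0 + 1 + 0 + 0 + 0 + 0 = 2 ≡ 0 (mod 2).
  s_4 = 1 + 1 + 0 + 1 + 1 + 0 + 0 + 0 = 4 ≡ 0 (mod 2).
s = (1, 1, 0, 0)^T — this equals column 12 of H (binary 1100), so error is at position 12.
Correct: flip bit 12 of r = 101000101000000 to get c = 101000101001000.


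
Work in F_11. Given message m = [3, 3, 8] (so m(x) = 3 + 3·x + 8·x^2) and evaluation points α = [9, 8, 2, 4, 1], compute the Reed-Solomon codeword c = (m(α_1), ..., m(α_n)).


c = [7, 0, 8, 0, 3]

Message polynomial: m(x) = 3 + 3·x + 8·x^2 (mod 11).
For each evaluation point α_i, compute m(α_i) mod 11:
  α_1 = 9: Horner steps 8 → 9 → 7, so m(9) = 7.
  α_2 = 8: Horner steps 8 → 1 → 0, so m(8) = 0.
  α_3 = 2: Horner steps 8 → 8 → 8, so m(2) = 8.
  α_4 = 4: Horner steps 8 → 2 → 0, so m(4) = 0.
  α_5 = 1: Horner steps 8 → 0 → 3, so m(1) = 3.
Codeword c = [7, 0, 8, 0, 3] ∈ F_11^5.
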